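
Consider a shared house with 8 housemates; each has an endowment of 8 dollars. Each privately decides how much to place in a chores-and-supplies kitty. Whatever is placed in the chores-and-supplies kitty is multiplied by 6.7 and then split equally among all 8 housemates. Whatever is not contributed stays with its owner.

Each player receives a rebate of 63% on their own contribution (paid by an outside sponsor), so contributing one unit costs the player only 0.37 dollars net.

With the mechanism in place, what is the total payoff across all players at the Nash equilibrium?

469.12 dollars

The effective private return per unit is now (6.7/8) / 0.37 = 2.2635 > 1, so every player's dominant strategy flips to full contribution.
So the Nash equilibrium is full contribution by all 8; the group earns 8 × (8 × 0.63 + 6.7 × 8) = 469.12.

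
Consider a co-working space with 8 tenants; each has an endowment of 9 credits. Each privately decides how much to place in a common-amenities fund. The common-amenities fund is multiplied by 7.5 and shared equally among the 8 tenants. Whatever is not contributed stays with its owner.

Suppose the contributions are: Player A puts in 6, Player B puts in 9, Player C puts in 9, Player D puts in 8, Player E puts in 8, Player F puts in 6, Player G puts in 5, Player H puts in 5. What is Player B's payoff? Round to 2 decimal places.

Total contributed: 6 + 9 + 9 + 8 + 8 + 6 + 5 + 5 = 56.
Each receives 7.5 × 56 / 8 = 52.50 from the common-amenities fund.
Player B keeps 9 − 9 = 0, so Player B's payoff is 0 + 52.50 = 52.50.

52.50 credits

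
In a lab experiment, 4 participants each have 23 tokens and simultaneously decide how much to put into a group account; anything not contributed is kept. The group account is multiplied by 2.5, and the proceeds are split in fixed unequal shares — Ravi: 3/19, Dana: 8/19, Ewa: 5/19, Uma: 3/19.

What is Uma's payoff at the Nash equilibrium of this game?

32.08 tokens

Player j's private return per contributed unit is 2.5 × (j's share). Contributing is weakly dominant for j when that share is at least 1/2.5 = 0.4000, and contributing 0 is dominant otherwise.
Dana alone (share 8/19) is above the threshold, contributing 23; the remaining 3 contribute 0. Total contributed: 23.
Uma keeps 23 and receives 2.5 × 23 × 3/19 = 9.08 from the group account, for a payoff of 32.08.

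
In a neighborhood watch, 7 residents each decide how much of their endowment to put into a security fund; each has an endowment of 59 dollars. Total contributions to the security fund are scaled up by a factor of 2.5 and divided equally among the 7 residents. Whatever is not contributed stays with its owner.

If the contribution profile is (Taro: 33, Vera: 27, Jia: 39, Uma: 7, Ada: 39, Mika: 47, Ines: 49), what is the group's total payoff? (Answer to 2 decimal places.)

Total contributed: 33 + 27 + 39 + 7 + 39 + 47 + 49 = 241; total kept: 7 × 59 − 241 = 172.
The security fund pays out 2.5 × 241 = 602.50 in aggregate.
Group total = 172 + 602.50 = 774.50.

774.50 dollars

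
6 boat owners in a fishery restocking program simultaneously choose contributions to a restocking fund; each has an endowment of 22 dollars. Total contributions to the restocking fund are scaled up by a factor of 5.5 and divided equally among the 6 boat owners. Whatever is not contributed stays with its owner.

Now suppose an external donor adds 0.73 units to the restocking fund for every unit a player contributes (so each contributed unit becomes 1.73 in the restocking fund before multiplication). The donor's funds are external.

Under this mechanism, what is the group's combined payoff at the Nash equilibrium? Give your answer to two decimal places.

1255.98 dollars

The effective private return per unit is now 5.5 × 1.73 / 6 = 1.5858 > 1, so every player's dominant strategy flips to full contribution.
So the Nash equilibrium is full contribution by all 6; the group earns 5.5 × 1.73 × 132 = 1255.98.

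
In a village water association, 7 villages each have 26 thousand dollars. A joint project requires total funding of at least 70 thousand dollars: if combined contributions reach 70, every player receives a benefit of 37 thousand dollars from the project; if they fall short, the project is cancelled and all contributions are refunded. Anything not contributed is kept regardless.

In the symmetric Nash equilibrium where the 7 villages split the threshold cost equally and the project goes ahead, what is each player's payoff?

53 thousand dollars

Equal share of the threshold: 70/7 = 10.
At this profile no one gains by cutting their contribution: any cut drops the total below 70, the project is cancelled, contributions are refunded, and the deviator ends with 26, which is less than 26 − 10 + 37 = 53. Contributing more than 10 just wastes the excess. So contributing exactly 10 is a best response.
Each player's payoff: 26 − 10 + 37 = 53.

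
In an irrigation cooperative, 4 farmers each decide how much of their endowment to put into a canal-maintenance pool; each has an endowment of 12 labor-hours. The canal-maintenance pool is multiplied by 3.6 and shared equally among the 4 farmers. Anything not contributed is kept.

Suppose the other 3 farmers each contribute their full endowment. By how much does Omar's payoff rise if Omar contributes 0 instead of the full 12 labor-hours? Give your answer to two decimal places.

Switching from a contribution of 12 to 0 lets Omar keep an extra 12 labor-hours, but lowers the canal-maintenance pool by 12, which costs Omar their own share of that drop: 3.6/4 × 12 = 10.80.
Net gain = 12 − 10.80 = 1.20. The private return per contributed unit (0.9000) is below 1, so free-riding is indeed the best response regardless of what the others do.

1.20 labor-hours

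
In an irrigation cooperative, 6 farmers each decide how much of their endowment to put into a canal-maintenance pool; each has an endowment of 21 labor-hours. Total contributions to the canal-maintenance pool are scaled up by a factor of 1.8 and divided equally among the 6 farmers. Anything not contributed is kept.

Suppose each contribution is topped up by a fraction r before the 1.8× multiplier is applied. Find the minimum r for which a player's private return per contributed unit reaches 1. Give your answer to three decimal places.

With matching at rate r, one contributed unit becomes (1 + r) in the canal-maintenance pool and returns 1.8 × (1 + r) / 6 to the contributor.
Setting this equal to 1: 1 + r = 6/1.8 = 3.3333.
So the minimum matching rate is r = 3.3333 − 1 = 2.333.

2.333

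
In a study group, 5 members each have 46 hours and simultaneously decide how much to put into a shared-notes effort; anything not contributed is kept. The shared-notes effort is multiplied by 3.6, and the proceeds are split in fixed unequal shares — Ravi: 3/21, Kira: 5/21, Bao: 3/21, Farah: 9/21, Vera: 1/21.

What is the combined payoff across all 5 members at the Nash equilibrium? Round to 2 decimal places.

Each unit j contributes comes back to j as 3.6 × (j's share), so j prefers to contribute only if that share exceeds 1/3.6 = 0.2778; otherwise keeping the unit dominates.
Farah alone (share 9/21) is above the threshold, contributing 46; the remaining 4 contribute 0. Total contributed: 46.
The shared-notes effort pays out 3.6 × 46 = 165.60 in total (split across the unequal shares, but the aggregate is all that matters for the group sum).
The 4 free-riders keep 46 each, adding 184. Group total = 184 + 165.60 = 349.60.

349.60 hours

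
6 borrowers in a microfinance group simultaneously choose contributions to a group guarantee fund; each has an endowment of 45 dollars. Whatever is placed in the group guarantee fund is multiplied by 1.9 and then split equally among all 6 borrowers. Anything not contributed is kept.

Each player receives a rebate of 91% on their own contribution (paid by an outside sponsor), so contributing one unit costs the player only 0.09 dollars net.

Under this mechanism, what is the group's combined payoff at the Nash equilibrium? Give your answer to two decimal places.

758.70 dollars

The effective private return per unit is now (1.9/6) / 0.09 = 3.5185 > 1, so every player's dominant strategy flips to full contribution.
At the Nash equilibrium everyone contributes 45. Group total payoff = 6 × (45 × 0.91 + 1.9 × 45) = 758.70.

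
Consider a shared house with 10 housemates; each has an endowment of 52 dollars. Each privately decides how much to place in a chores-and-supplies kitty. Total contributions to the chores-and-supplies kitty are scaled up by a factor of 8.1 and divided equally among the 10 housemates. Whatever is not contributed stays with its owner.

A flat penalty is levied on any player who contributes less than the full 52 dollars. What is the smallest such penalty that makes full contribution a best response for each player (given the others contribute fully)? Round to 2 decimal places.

9.88 dollars

Given the others contribute fully, the best deviation is to contribute 0 (any partial contribution still incurs the fine and gives up units whose private return 0.8100 is below 1).
Deviating from 52 to 0 saves 52 dollars but forfeits the deviator's share of the drop in the chores-and-supplies kitty: 8.1/10 × 52 = 42.12.
So the deviation gain is 52 − 42.12 = 9.88, and the fine must be at least 9.88 dollars to wipe it out.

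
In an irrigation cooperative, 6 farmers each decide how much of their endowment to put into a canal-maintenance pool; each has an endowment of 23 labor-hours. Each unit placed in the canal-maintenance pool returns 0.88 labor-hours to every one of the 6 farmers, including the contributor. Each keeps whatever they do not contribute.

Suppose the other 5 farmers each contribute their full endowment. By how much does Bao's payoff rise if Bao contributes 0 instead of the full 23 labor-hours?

Switching from a contribution of 23 to 0 lets Bao keep an extra 23 labor-hours, but lowers the canal-maintenance pool by 23, which costs Bao their own share of that drop: 0.88 × 23 = 20.24.
Net gain = 23 − 20.24 = 2.76. The private return per contributed unit (0.88) is below 1, so free-riding is indeed the best response regardless of what the others do.

2.76 labor-hours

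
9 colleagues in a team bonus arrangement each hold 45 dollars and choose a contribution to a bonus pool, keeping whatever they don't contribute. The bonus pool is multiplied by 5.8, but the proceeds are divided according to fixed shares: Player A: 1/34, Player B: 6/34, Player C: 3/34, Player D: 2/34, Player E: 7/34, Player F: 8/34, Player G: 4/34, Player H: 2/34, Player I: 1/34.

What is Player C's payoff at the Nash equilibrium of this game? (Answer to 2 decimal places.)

114.09 dollars

A player with share s gets back 5.8·s per unit contributed, so full contribution is dominant for anyone with s > 1/5.8 = 0.1724 and zero contribution is dominant for anyone below.
The shares above 0.1724 belong to Player B, Player E and Player F, contributing 45 each; the remaining 6 contribute 0. Total contributed: 135.
Player C keeps 45 and receives 5.8 × 135 × 3/34 = 69.09 from the bonus pool, for a payoff of 114.09.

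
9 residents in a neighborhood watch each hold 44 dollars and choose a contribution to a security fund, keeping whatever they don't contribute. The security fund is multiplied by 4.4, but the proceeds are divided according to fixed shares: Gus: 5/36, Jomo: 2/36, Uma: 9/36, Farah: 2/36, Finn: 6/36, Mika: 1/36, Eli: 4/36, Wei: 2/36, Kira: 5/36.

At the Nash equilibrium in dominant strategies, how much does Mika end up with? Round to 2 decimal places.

A player with share s gets back 4.4·s per unit contributed, so full contribution is dominant for anyone with s > 1/4.4 = 0.2273 and zero contribution is dominant for anyone below.
Uma alone (share 9/36) is above the threshold, contributing 44; the remaining 8 contribute 0. Total contributed: 44.
Mika keeps 44 and receives 4.4 × 44 × 1/36 = 5.38 from the security fund, for a payoff of 49.38.

49.38 dollars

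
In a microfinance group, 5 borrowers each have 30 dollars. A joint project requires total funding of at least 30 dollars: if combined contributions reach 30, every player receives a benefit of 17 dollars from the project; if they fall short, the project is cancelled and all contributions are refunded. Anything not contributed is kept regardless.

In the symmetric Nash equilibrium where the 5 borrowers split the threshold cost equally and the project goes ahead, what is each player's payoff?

41 dollars

Equal share of the threshold: 30/5 = 6.
At this profile no one gains by cutting their contribution: any cut drops the total below 30, the project is cancelled, contributions are refunded, and the deviator ends with 30, which is less than 30 − 6 + 17 = 41. Contributing more than 6 just wastes the excess. So contributing exactly 6 is a best response.
Each player's payoff: 30 − 6 + 17 = 41.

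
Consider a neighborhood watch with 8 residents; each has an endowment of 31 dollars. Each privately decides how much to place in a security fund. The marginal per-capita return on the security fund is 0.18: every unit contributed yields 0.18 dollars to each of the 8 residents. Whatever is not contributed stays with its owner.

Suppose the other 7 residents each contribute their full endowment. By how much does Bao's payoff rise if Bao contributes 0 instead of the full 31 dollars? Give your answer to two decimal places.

Switching from a contribution of 31 to 0 lets Bao keep an extra 31 dollars, but lowers the security fund by 31, which costs Bao their own share of that drop: 0.18 × 31 = 5.58.
Net gain = 31 − 5.58 = 25.42. The private return per contributed unit (0.18) is below 1, so free-riding is indeed the best response regardless of what the others do.

25.42 dollars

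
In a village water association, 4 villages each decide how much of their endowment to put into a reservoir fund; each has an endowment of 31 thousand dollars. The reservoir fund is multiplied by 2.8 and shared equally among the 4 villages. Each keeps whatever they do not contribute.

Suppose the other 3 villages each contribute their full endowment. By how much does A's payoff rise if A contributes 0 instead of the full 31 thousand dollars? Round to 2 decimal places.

Switching from a contribution of 31 to 0 lets A keep an extra 31 thousand dollars, but lowers the reservoir fund by 31, which costs A their own share of that drop: 2.8/4 × 31 = 21.70.
Net gain = 31 − 21.70 = 9.30. The private return per contributed unit (0.7000) is below 1, so free-riding is indeed the best response regardless of what the others do.

9.30 thousand dollars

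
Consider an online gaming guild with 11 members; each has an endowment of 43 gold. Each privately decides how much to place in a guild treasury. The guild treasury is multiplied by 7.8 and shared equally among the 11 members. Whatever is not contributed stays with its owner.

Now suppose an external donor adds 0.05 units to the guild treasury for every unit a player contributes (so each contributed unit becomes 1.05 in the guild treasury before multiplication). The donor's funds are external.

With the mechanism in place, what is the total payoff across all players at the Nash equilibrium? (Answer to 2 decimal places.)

With the mechanism, a contributed unit returns 7.8 × 1.05 / 11 = 0.7445 per unit of net cost — still below 1 — so contributing 0 remains dominant for every player.
At the Nash equilibrium no one contributes; group total payoff = 11 × 43 = 473.

473.00 gold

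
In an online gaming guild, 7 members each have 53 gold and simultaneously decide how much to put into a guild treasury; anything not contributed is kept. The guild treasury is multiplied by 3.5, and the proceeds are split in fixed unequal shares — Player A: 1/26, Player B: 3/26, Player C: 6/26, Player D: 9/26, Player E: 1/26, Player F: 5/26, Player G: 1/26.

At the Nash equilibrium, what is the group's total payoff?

A player with share s gets back 3.5·s per unit contributed, so full contribution is dominant for anyone with s > 1/3.5 = 0.2857 and zero contribution is dominant for anyone below.
Only Player D (9/26) clears that bar, contributing 53; the remaining 6 contribute 0. Total contributed: 53.
The guild treasury pays out 3.5 × 53 = 185.50 in total (split across the unequal shares, but the aggregate is all that matters for the group sum).
The 6 free-riders keep 53 each, adding 318. Group total = 318 + 185.50 = 503.50.

503.50 gold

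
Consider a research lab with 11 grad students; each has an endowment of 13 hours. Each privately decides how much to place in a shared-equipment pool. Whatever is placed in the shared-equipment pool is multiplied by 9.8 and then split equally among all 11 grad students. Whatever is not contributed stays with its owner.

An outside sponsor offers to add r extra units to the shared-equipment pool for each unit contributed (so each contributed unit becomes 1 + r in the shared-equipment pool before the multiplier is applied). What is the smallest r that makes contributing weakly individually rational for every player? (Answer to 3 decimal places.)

0.122

With matching at rate r, one contributed unit becomes (1 + r) in the shared-equipment pool and returns 9.8 × (1 + r) / 11 to the contributor.
Setting this equal to 1: 1 + r = 11/9.8 = 1.1224.
So the minimum matching rate is r = 1.1224 − 1 = 0.122.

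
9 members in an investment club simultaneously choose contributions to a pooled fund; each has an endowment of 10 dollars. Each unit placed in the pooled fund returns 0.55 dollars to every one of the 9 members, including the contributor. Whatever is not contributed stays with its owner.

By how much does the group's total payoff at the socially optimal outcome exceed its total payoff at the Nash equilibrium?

355.50 dollars

The private return per contributed unit is 0.55 < 1, so contributing 0 is dominant for every player. At the Nash equilibrium everyone keeps their 10, and the group total is 9 × 10 = 90.
Each contributed unit returns 4.950 to the group as a whole (0.55 to each of 9 players), which exceeds 1, so the social optimum is full contribution: group total = 4.950 × 90 = 445.50.
Efficiency loss = 445.50 − 90 = 355.50.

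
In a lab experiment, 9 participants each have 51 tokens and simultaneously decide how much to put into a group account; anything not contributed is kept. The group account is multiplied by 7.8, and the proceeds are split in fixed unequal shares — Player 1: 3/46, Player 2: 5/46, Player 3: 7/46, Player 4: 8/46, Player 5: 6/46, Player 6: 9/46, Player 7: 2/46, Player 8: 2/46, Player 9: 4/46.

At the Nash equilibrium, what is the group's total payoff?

1846.20 tokens

Each unit j contributes comes back to j as 7.8 × (j's share), so j prefers to contribute only if that share exceeds 1/7.8 = 0.1282; otherwise keeping the unit dominates.
Player 3, Player 4, Player 5 and Player 6 are above the threshold, contributing 51 each; the remaining 5 contribute 0. Total contributed: 204.
The group account pays out 7.8 × 204 = 1591.20 in total (split across the unequal shares, but the aggregate is all that matters for the group sum).
The 5 free-riders keep 51 each, adding 255. Group total = 255 + 1591.20 = 1846.20.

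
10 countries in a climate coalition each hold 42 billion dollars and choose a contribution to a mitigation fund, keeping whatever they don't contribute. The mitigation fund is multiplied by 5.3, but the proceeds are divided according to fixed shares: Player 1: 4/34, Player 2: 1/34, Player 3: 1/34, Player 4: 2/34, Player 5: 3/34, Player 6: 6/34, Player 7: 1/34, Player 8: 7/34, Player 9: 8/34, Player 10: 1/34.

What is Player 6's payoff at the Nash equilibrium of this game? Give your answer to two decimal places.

120.56 billion dollars

Player j's private return per contributed unit is 5.3 × (j's share). Contributing is weakly dominant for j when that share is at least 1/5.3 = 0.1887, and contributing 0 is dominant otherwise.
The shares above 0.1887 belong to Player 8 and Player 9, contributing 42 each; the remaining 8 contribute 0. Total contributed: 84.
Player 6 keeps 42 and receives 5.3 × 84 × 6/34 = 78.56 from the mitigation fund, for a payoff of 120.56.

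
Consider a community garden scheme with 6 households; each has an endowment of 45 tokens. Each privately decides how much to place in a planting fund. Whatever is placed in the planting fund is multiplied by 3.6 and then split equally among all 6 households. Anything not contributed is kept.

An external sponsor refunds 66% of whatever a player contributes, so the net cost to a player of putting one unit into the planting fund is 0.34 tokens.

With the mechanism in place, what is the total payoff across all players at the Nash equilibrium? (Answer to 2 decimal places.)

1150.20 tokens

Under the mechanism each unit contributed yields (3.6/6) / 0.34 = 1.7647 back to its contributor per unit of net cost, which exceeds 1, making full contribution the dominant choice for everyone.
So the Nash equilibrium is full contribution by all 6; the group earns 6 × (45 × 0.66 + 3.6 × 45) = 1150.20.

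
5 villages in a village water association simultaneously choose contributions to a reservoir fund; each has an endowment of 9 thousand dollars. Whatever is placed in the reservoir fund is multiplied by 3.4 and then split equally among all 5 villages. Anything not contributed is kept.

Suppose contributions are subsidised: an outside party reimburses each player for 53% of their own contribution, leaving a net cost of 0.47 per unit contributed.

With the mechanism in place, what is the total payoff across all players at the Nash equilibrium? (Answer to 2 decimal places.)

176.85 thousand dollars

The effective private return per unit is now (3.4/5) / 0.47 = 1.4468 > 1, so every player's dominant strategy flips to full contribution.
So the Nash equilibrium is full contribution by all 5; the group earns 5 × (9 × 0.53 + 3.4 × 9) = 176.85.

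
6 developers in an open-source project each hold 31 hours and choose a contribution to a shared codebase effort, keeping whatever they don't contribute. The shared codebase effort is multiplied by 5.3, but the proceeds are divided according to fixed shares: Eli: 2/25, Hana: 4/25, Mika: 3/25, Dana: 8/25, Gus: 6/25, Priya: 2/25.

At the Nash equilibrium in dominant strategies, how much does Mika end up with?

For player j, contributing a unit is worthwhile iff 5.3 × (j's share) ≥ 1, i.e. iff j's share is at least 0.1887.
Dana and Gus are above the threshold, contributing 31 each; the remaining 4 contribute 0. Total contributed: 62.
Mika keeps 31 and receives 5.3 × 62 × 3/25 = 39.43 from the shared codebase effort, for a payoff of 70.43.

70.43 hours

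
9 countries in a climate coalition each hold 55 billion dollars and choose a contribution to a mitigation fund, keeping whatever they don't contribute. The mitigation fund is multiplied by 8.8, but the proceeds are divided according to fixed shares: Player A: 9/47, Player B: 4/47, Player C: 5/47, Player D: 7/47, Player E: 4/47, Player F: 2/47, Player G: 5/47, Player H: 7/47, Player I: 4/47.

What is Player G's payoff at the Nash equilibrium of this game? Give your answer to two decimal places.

209.47 billion dollars

For player j, contributing a unit is worthwhile iff 8.8 × (j's share) ≥ 1, i.e. iff j's share is at least 0.1136.
Player A, Player D and Player H clear that bar, contributing 55 each; the remaining 6 contribute 0. Total contributed: 165.
Player G keeps 55 and receives 8.8 × 165 × 5/47 = 154.47 from the mitigation fund, for a payoff of 209.47.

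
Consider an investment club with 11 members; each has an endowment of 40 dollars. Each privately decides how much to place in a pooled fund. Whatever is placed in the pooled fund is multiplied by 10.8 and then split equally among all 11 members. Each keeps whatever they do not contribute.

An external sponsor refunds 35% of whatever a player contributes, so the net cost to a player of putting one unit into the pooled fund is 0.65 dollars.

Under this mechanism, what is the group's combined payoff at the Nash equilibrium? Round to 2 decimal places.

With the mechanism, a contributed unit returns (10.8/11) / 0.65 = 1.5105 per unit of net cost to the contributor — now above 1 — so contributing fully is weakly dominant for every player.
So the Nash equilibrium is full contribution by all 11; the group earns 11 × (40 × 0.35 + 10.8 × 40) = 4906.00.

4906.00 dollars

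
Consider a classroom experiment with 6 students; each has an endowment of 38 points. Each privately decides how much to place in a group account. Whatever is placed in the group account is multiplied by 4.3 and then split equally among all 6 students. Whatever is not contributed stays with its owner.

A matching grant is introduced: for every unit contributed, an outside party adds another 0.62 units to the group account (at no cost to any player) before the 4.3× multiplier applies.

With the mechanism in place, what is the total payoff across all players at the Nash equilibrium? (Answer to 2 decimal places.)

The effective private return per unit is now 4.3 × 1.62 / 6 = 1.1610 > 1, so every player's dominant strategy flips to full contribution.
So the Nash equilibrium is full contribution by all 6; the group earns 4.3 × 1.62 × 228 = 1588.25.

1588.25 points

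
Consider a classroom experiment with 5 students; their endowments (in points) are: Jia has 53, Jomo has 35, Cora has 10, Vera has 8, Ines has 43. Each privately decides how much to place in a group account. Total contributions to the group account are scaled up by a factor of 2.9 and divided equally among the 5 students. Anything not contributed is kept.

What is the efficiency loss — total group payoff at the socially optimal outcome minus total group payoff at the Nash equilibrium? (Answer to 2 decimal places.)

283.10 points

The private return per contributed unit is 2.9/5 = 0.5800 < 1 for every player regardless of endowment, so the Nash equilibrium is zero contribution and the group total is Σ E_j = 53 + 35 + 10 + 8 + 43 = 149.
Each contributed unit returns 2.900 to the group, so the social optimum is full contribution by everyone: group total = 2.900 × 149 = 432.10.
Efficiency loss = (2.900 − 1) × 149 = 283.10.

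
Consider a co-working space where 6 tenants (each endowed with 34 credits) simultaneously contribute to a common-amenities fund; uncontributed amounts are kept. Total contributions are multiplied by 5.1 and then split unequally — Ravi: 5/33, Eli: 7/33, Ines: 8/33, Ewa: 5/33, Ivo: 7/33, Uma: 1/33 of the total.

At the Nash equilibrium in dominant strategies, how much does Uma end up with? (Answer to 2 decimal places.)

Player j's private return per contributed unit is 5.1 × (j's share). Contributing is weakly dominant for j when that share is at least 1/5.1 = 0.1961, and contributing 0 is dominant otherwise.
Eli, Ines and Ivo clear that bar, contributing 34 each; the remaining 3 contribute 0. Total contributed: 102.
Uma keeps 34 and receives 5.1 × 102 × 1/33 = 15.76 from the common-amenities fund, for a payoff of 49.76.

49.76 credits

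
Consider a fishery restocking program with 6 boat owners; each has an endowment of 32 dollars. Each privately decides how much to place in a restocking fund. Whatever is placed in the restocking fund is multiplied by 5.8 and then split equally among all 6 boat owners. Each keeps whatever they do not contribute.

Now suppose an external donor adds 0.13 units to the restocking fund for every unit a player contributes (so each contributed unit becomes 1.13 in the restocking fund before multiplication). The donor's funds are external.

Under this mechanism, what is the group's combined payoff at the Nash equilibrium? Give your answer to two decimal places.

Under the mechanism each unit contributed yields 5.8 × 1.13 / 6 = 1.0923 back to its contributor per unit of net cost, which exceeds 1, making full contribution the dominant choice for everyone.
At the Nash equilibrium everyone contributes 32. Group total payoff = 5.8 × 1.13 × 192 = 1258.37.

1258.37 dollars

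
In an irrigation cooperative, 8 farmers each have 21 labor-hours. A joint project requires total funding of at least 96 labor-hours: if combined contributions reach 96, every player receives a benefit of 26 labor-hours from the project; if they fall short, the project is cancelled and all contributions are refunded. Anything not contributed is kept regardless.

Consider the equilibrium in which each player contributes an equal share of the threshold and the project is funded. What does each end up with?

35 labor-hours

Equal share of the threshold: 96/8 = 12.
At this profile no one gains by cutting their contribution: any cut drops the total below 96, the project is cancelled, contributions are refunded, and the deviator ends with 21, which is less than 21 − 12 + 26 = 35. Contributing more than 12 just wastes the excess. So contributing exactly 12 is a best response.
Each player's payoff: 21 − 12 + 26 = 35.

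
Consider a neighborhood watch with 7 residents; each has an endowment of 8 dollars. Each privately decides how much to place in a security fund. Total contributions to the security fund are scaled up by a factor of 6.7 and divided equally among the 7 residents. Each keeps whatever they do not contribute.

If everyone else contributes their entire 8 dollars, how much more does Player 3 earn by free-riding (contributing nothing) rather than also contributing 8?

Switching from a contribution of 8 to 0 lets Player 3 keep an extra 8 dollars, but lowers the security fund by 8, which costs Player 3 their own share of that drop: 6.7/7 × 8 = 7.66.
Net gain = 8 − 7.66 = 0.34. The private return per contributed unit (0.9571) is below 1, so free-riding is indeed the best response regardless of what the others do.

0.34 dollars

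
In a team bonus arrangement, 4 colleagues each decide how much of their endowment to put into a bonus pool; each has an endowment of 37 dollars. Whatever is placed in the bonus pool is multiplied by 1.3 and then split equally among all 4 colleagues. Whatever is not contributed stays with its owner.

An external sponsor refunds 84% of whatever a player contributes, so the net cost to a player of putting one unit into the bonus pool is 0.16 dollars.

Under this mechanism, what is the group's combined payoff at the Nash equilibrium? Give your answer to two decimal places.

316.72 dollars

The effective private return per unit is now (1.3/4) / 0.16 = 2.0313 > 1, so every player's dominant strategy flips to full contribution.
At the Nash equilibrium everyone contributes 37. Group total payoff = 4 × (37 × 0.84 + 1.3 × 37) = 316.72.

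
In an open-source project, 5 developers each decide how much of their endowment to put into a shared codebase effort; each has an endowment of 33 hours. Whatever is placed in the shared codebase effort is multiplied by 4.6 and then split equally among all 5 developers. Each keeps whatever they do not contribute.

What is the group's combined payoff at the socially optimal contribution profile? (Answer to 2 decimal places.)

759.00 hours

Each contributed unit returns 4.600 to the group as a whole (0.9200 to each of 5 players), which exceeds 1, so the social optimum is full contribution: group total = 4.600 × 165 = 759.00.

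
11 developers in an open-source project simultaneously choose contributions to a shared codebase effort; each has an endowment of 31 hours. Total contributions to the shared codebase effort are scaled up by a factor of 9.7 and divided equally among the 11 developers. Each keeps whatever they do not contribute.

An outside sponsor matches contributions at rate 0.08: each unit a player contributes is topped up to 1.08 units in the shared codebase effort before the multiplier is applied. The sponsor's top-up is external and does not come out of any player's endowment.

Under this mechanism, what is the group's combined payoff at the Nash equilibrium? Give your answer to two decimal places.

Even with the mechanism, each unit contributed returns only 9.7 × 1.08 / 11 = 0.9524 per unit of net cost, so contributing nothing is still dominant.
At the Nash equilibrium no one contributes; group total payoff = 11 × 31 = 341.

341.00 hours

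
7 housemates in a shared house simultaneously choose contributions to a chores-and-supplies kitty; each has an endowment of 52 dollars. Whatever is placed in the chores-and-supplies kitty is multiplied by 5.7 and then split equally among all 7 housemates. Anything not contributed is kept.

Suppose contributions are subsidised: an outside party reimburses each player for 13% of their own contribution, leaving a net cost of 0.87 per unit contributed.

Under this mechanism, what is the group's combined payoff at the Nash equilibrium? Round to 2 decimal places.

With the mechanism, a contributed unit returns (5.7/7) / 0.87 = 0.9360 per unit of net cost — still below 1 — so contributing 0 remains dominant for every player.
At the Nash equilibrium no one contributes; group total payoff = 7 × 52 = 364.

364.00 dollars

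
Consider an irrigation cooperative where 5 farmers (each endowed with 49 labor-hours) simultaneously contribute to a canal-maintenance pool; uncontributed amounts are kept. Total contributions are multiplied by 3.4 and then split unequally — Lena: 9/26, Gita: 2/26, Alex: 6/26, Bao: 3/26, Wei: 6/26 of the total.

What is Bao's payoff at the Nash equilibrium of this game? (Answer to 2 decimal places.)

68.22 labor-hours

Player j's private return per contributed unit is 3.4 × (j's share). Contributing is weakly dominant for j when that share is at least 1/3.4 = 0.2941, and contributing 0 is dominant otherwise.
Only Lena (9/26) clears that bar, contributing 49; the remaining 4 contribute 0. Total contributed: 49.
Bao keeps 49 and receives 3.4 × 49 × 3/26 = 19.22 from the canal-maintenance pool, for a payoff of 68.22.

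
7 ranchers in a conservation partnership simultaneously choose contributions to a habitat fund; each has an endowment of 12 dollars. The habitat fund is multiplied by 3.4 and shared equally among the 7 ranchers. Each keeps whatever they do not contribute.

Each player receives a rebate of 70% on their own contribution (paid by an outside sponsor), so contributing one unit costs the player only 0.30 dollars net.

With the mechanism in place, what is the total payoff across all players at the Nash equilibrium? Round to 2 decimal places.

344.40 dollars

With the mechanism, a contributed unit returns (3.4/7) / 0.30 = 1.6190 per unit of net cost to the contributor — now above 1 — so contributing fully is weakly dominant for every player.
So the Nash equilibrium is full contribution by all 7; the group earns 7 × (12 × 0.70 + 3.4 × 12) = 344.40.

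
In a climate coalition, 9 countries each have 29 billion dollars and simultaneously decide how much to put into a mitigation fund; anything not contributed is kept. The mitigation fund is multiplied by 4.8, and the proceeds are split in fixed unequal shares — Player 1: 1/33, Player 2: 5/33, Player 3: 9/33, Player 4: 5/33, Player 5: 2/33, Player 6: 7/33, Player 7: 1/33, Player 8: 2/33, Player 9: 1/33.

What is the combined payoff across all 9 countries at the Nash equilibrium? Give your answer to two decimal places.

For player j, contributing a unit is worthwhile iff 4.8 × (j's share) ≥ 1, i.e. iff j's share is at least 0.2083.
The shares above 0.2083 belong to Player 3 and Player 6, contributing 29 each; the remaining 7 contribute 0. Total contributed: 58.
The mitigation fund pays out 4.8 × 58 = 278.40 in total (split across the unequal shares, but the aggregate is all that matters for the group sum).
The 7 free-riders keep 29 each, adding 203. Group total = 203 + 278.40 = 481.40.

481.40 billion dollars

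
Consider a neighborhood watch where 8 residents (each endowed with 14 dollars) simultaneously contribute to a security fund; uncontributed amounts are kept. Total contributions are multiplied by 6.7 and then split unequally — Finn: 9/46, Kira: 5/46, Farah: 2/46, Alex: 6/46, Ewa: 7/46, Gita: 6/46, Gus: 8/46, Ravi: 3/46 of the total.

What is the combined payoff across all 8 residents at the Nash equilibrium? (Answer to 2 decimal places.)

351.40 dollars

Player j's private return per contributed unit is 6.7 × (j's share). Contributing is weakly dominant for j when that share is at least 1/6.7 = 0.1493, and contributing 0 is dominant otherwise.
Finn, Ewa and Gus are above the threshold, contributing 14 each; the remaining 5 contribute 0. Total contributed: 42.
The security fund pays out 6.7 × 42 = 281.40 in total (split across the unequal shares, but the aggregate is all that matters for the group sum).
The 5 free-riders keep 14 each, adding 70. Group total = 70 + 281.40 = 351.40.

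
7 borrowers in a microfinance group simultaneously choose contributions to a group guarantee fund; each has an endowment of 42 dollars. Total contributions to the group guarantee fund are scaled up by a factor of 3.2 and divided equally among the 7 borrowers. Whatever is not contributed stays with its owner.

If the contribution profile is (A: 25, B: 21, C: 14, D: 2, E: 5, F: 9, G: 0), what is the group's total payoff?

Total contributed: 25 + 21 + 14 + 2 + 5 + 9 + 0 = 76; total kept: 7 × 42 − 76 = 218.
The group guarantee fund pays out 3.2 × 76 = 243.20 in aggregate.
Group total = 218 + 243.20 = 461.20.

461.20 dollars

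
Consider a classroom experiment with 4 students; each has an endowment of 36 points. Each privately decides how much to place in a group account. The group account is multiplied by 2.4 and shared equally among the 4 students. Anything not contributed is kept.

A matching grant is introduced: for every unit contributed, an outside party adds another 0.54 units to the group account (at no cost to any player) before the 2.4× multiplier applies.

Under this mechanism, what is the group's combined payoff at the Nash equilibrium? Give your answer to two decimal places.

With the mechanism, a contributed unit returns 2.4 × 1.54 / 4 = 0.9240 per unit of net cost — still below 1 — so contributing 0 remains dominant for every player.
At the Nash equilibrium no one contributes; group total payoff = 4 × 36 = 144.

144.00 points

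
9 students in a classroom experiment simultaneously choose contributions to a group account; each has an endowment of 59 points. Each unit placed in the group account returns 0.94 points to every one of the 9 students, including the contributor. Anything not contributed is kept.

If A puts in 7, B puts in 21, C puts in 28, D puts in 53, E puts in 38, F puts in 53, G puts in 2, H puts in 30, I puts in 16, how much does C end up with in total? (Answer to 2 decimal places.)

Total contributed: 7 + 21 + 28 + 53 + 38 + 53 + 2 + 30 + 16 = 248.
Each receives 0.94 × 248 = 233.12 from the group account.
C keeps 59 − 28 = 31, so C's payoff is 31 + 233.12 = 264.12.

264.12 points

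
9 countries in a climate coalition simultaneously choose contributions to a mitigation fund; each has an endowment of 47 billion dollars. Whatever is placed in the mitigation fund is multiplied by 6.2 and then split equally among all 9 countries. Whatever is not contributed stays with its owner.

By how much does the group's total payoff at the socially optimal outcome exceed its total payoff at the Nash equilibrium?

Each contributed unit returns 6.2/9 = 0.6889 to its contributor — below 1 — so contributing 0 is dominant for every player. At the Nash equilibrium everyone keeps their 47, and the group total is 9 × 47 = 423.
Each contributed unit returns 6.200 to the group as a whole (0.6889 to each of 9 players), which exceeds 1, so the social optimum is full contribution: group total = 6.200 × 423 = 2622.60.
Efficiency loss = 2622.60 − 423 = 2199.60.

2199.60 billion dollars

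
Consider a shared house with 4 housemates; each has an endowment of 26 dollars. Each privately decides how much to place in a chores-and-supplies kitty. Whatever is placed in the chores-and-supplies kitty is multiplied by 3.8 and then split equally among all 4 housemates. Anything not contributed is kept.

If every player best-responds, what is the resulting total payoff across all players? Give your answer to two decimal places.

104.00 dollars

Each contributed unit returns 3.8/4 = 0.9500 to its contributor — below 1 — so contributing 0 is dominant for every player. At the Nash equilibrium everyone keeps their 26, and the group total is 4 × 26 = 104.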